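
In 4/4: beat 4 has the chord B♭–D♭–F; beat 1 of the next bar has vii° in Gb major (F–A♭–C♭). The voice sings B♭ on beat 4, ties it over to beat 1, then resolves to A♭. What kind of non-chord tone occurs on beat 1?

The harmony at that moment is F diminished triad (F, A♭, C♭); B♭ is not a chord tone.
It is held over (the same pitch as the preceding B♭) and left by step down to A♭.
Held over from the previous chord and resolving down by step — a suspension.

Suspension.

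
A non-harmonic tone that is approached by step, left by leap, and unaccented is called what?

Approach: by step. Departure: by leap. Metric position: weak.
Step in, leap out, from a weak position — an escape tone (échappée). (It is the mirror image of the appoggiatura, which leaps in and steps out on a strong beat.)

Escape tone.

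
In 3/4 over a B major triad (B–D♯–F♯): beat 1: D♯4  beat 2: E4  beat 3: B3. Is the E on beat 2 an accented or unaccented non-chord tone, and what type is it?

The harmony at that moment is B major triad (B, D♯, F♯); E4 is not a chord tone.
It is approached by step up from D♯4 and left by leap down to B3.
Step in, leap out — an escape tone.
It falls on a weak beat, so it is unaccented.

Unaccented escape tone.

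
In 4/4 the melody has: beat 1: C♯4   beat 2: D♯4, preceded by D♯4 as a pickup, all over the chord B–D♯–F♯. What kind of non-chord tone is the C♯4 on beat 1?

The harmony at that moment is B major triad (B, D♯, F♯); C♯4 is not a chord tone.
It is approached by step down from D♯4 and left by step up to D♯4.
Step away and step back to the same note — a neighbor tone (lower neighbor).

Lower neighbor tone.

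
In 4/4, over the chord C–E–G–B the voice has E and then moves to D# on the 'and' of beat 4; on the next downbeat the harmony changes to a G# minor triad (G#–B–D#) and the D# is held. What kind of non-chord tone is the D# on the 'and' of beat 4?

Anticipation.

The harmony at that moment is C major seventh chord (C, E, G, B); D# is not a chord tone.
It is approached by step down from E and then sustained as the same pitch into the next harmony.
Arriving early and becoming a chord tone when the harmony changes — an anticipation.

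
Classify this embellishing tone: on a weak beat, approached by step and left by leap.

Escape tone.

Approach: by step. Departure: by leap. Metric position: weak.
Step in, leap out, from a weak position — an escape tone (échappée). (It is the mirror image of the appoggiatura, which leaps in and steps out on a strong beat.)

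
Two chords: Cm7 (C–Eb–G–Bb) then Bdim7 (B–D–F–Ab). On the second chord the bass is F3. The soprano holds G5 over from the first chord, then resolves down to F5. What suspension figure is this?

At the second chord the bass is F3. The suspended G5 lies a ninth above the bass; after resolving down by step to F5, the interval above the bass becomes an octave.
Suspension figures are named by those two intervals: 9–8.

9–8 suspension.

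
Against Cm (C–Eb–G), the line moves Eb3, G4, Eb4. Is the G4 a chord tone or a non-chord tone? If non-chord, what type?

C minor triad contains C, Eb, G; G is the fifth, so it is a chord tone.

Chord tone (the fifth of C minor triad).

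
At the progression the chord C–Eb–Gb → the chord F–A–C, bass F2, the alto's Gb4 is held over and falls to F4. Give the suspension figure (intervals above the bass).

9–8 suspension.

At the second chord the bass is F2. The suspended Gb4 lies a ninth above the bass; after resolving down by step to F4, the interval above the bass becomes an octave.
Suspension figures are named by those two intervals: 9–8.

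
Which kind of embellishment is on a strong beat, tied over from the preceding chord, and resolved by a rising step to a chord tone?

Retardation.

Approach: by preparation — the pitch is first a chord tone, then held (tied or repeated) while the harmony changes under it. Departure: up by step. Metric position: strong.
A prepared dissonance that resolves upward by step — a retardation. (The same figure resolving downward would be a suspension.)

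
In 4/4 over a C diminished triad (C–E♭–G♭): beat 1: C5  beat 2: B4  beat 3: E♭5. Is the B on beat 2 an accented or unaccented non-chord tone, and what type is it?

The harmony at that moment is C diminished triad (C, E♭, G♭); B4 is not a chord tone.
It is approached by step down from C5 and left by leap up to E♭5.
Step in, leap out — an escape tone.
It falls on a weak beat, so it is unaccented.

Unaccented escape tone.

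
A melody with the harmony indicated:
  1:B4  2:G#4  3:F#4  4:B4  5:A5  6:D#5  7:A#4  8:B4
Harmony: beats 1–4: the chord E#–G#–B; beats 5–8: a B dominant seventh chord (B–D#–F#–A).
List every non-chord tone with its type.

The harmony at that moment is E# diminished triad (E#, G#, B); F#4 is not a chord tone.
It is approached by step down from G#4 and left by leap up to B4.
Step in, leap out — an escape tone.
The harmony at that moment is B dominant seventh chord (B, D#, F#, A); A#4 is not a chord tone.
It is approached by leap down from D#5 and left by step up to B4.
Leap in, step out — an appoggiatura.

F#4 (beat 3) — escape tone; A#4 (beat 7) — appoggiatura.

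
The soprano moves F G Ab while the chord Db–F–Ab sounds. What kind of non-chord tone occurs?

G is a passing tone.

The harmony at that moment is Db major triad (Db, F, Ab); G is not a chord tone.
It is approached by step up from F and left by step up to Ab.
Step in, step out in the same direction — a passing tone.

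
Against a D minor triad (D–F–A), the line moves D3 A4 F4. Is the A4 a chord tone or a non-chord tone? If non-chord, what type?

Chord tone (the fifth of D minor triad).

D minor triad contains D, F, A; A is the fifth, so it is a chord tone.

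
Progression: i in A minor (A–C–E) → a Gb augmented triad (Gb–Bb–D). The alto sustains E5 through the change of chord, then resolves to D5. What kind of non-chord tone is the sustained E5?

The harmony at that moment is Gb augmented triad (Gb, Bb, D); E5 is not a chord tone.
It is held over (the same pitch as the preceding E5) and left by step down to D5.
Held over from the previous chord and resolving down by step — a suspension.

E5 is a suspension.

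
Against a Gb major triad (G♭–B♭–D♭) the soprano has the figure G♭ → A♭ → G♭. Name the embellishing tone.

A♭ is a neighbor tone.

The harmony at that moment is G♭ major triad (G♭, B♭, D♭); A♭ is not a chord tone.
It is approached by step up from G♭ and left by step down to G♭.
Step away and step back to the same note — a neighbor tone (upper neighbor).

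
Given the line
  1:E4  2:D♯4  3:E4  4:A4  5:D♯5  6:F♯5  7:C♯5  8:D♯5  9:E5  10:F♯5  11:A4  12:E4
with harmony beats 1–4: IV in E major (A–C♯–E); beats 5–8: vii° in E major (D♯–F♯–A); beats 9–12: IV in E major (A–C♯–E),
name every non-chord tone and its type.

The harmony at that moment is A major triad (A, C♯, E); D♯4 is not a chord tone.
It is approached by step down from E4 and left by step up to E4.
Step away and step back to the same note — a neighbor tone (lower neighbor).
The harmony at that moment is D♯ diminished triad (D♯, F♯, A); C♯5 is not a chord tone.
It is approached by leap down from F♯5 and left by step up to D♯5.
Leap in, step out — an appoggiatura.
The harmony at that moment is A major triad (A, C♯, E); F♯5 is not a chord tone.
It is approached by step up from E5 and left by leap down to A4.
Step in, leap out — an escape tone.

D♯4 (beat 2) — neighbor tone; C♯5 (beat 7) — appoggiatura; F♯5 (beat 10) — escape tone.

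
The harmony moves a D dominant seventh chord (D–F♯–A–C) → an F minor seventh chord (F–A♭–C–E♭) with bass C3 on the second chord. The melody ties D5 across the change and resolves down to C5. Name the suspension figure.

9–8 suspension.

At the second chord the bass is C3. The suspended D5 lies a ninth above the bass; after resolving down by step to C5, the interval above the bass becomes an octave.
Suspension figures are named by those two intervals: 9–8.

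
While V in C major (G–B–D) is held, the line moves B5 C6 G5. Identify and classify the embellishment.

C6 is an escape tone.

The harmony at that moment is G major triad (G, B, D); C6 is not a chord tone.
It is approached by step up from B5 and left by leap down to G5.
Step in, leap out — an escape tone.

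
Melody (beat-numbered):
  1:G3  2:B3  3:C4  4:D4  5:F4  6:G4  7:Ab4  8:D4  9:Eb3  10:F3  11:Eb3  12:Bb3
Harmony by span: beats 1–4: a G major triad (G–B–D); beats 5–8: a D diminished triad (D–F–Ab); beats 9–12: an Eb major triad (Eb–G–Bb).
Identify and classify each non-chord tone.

The harmony at that moment is G major triad (G, B, D); C4 is not a chord tone.
It is approached by step up from B3 and left by step up to D4.
Step in, step out in the same direction — a passing tone.
The harmony at that moment is D diminished triad (D, F, Ab); G4 is not a chord tone.
It is approached by step up from F4 and left by step up to Ab4.
Step in, step out in the same direction — a passing tone.
The harmony at that moment is Eb major triad (Eb, G, Bb); F3 is not a chord tone.
It is approached by step up from Eb3 and left by step down to Eb3.
Step away and step back to the same note — a neighbor tone (upper neighbor).

C4 (beat 3) — passing tone; G4 (beat 6) — passing tone; F3 (beat 10) — neighbor tone.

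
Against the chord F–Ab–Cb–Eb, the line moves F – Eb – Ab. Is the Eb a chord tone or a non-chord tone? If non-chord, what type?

Chord tone (the seventh of F half-diminished seventh chord).

F half-diminished seventh chord contains F, Ab, Cb, Eb; Eb is the seventh, so it is a chord tone.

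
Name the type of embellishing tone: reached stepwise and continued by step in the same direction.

Approach: by step. Departure: by step, continuing in the same direction.
Stepwise on both sides with no change of direction means the note fills in the space between two different chord tones — a passing tone. (Had it turned back to its starting note it would be a neighbor tone instead.)

Passing tone.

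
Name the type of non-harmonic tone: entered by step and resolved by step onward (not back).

Passing tone.

Approach: by step. Departure: by step, continuing in the same direction.
Stepwise on both sides with no change of direction means the note fills in the space between two different chord tones — a passing tone. (Had it turned back to its starting note it would be a neighbor tone instead.)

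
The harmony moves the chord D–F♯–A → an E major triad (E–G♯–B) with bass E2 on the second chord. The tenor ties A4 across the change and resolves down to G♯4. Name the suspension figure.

At the second chord the bass is E2. The suspended A4 lies a fourth above the bass; after resolving down by step to G♯4, the interval above the bass becomes a third.
Suspension figures are named by those two intervals: 4–3.

4–3 suspension.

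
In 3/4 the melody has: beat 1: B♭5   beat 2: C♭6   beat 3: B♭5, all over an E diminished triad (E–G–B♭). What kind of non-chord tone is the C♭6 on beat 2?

Upper neighbor tone.

The harmony at that moment is E diminished triad (E, G, B♭); C♭6 is not a chord tone.
It is approached by step up from B♭5 and left by step down to B♭5.
Step away and step back to the same note — a neighbor tone (upper neighbor).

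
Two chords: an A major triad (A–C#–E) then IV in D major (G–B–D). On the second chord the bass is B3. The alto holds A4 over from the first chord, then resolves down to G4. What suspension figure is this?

At the second chord the bass is B3. The suspended A4 lies a seventh above the bass; after resolving down by step to G4, the interval above the bass becomes a sixth.
Suspension figures are named by those two intervals: 7–6.

7–6 suspension.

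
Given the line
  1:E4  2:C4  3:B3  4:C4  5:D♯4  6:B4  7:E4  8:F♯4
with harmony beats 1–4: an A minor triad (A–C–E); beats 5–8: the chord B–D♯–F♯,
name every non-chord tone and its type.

B3 (beat 3) — neighbor tone; E4 (beat 7) — appoggiatura.

The harmony at that moment is A minor triad (A, C, E); B3 is not a chord tone.
It is approached by step down from C4 and left by step up to C4.
Step away and step back to the same note — a neighbor tone (lower neighbor).
The harmony at that moment is B major triad (B, D♯, F♯); E4 is not a chord tone.
It is approached by leap down from B4 and left by step up to F♯4.
Leap in, step out — an appoggiatura.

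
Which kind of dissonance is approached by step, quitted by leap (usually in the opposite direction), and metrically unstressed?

Escape tone.

Approach: by step. Departure: by leap. Metric position: weak.
Step in, leap out, from a weak position — an escape tone (échappée). (It is the mirror image of the appoggiatura, which leaps in and steps out on a strong beat.)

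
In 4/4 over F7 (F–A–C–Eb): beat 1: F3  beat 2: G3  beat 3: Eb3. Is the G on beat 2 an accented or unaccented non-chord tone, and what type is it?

The harmony at that moment is F dominant seventh chord (F, A, C, Eb); G3 is not a chord tone.
It is approached by step up from F3 and left by leap down to Eb3.
Step in, leap out — an escape tone.
It falls on a weak beat, so it is unaccented.

Unaccented escape tone.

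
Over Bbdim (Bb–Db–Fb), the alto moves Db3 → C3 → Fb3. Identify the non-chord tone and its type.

The harmony at that moment is Bb diminished triad (Bb, Db, Fb); C3 is not a chord tone.
It is approached by step down from Db3 and left by leap up to Fb3.
Step in, leap out — an escape tone.

C3 is an escape tone.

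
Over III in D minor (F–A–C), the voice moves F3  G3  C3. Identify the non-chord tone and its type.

G3 is an escape tone.

The harmony at that moment is F major triad (F, A, C); G3 is not a chord tone.
It is approached by step up from F3 and left by leap down to C3.
Step in, leap out — an escape tone.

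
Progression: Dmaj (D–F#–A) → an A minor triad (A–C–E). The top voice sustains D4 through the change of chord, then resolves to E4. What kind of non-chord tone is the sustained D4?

The harmony at that moment is A minor triad (A, C, E); D4 is not a chord tone.
It is held over (the same pitch as the preceding D4) and left by step up to E4.
Held over from the previous chord and resolving up by step — a retardation.

D4 is a retardation.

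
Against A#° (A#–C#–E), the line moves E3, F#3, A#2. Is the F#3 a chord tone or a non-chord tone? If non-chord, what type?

Non-chord tone — an escape tone.

The harmony at that moment is A# diminished triad (A#, C#, E); F#3 is not a chord tone.
It is approached by step up from E3 and left by leap down to A#2.
Step in, leap out — an escape tone.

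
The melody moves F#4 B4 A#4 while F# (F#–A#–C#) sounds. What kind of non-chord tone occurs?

B4 is an appoggiatura.

The harmony at that moment is F# major triad (F#, A#, C#); B4 is not a chord tone.
It is approached by leap up from F#4 and left by step down to A#4.
Leap in, step out — an appoggiatura.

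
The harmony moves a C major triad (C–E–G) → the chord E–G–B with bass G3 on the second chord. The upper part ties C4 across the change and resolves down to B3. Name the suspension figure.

4–3 suspension.

At the second chord the bass is G3. The suspended C4 lies a fourth above the bass; after resolving down by step to B3, the interval above the bass becomes a third.
Suspension figures are named by those two intervals: 4–3.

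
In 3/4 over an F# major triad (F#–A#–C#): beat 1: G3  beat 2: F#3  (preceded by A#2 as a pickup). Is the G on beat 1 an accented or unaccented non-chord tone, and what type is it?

The harmony at that moment is F# major triad (F#, A#, C#); G3 is not a chord tone.
It is approached by leap up from A#2 and left by step down to F#3.
Leap in, step out — an appoggiatura.
It falls on the downbeat, so it is accented.

Accented appoggiatura.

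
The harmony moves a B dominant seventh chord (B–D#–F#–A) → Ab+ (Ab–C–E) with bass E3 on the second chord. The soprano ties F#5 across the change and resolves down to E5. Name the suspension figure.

At the second chord the bass is E3. The suspended F#5 lies a ninth above the bass; after resolving down by step to E5, the interval above the bass becomes an octave.
Suspension figures are named by those two intervals: 9–8.

9–8 suspension.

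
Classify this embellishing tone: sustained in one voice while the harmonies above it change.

Pedal tone.

Approach: none. Departure: none — a single pitch is sustained while the chords change around it, passing through harmonies that do not contain it.
No melodic motion at all; the dissonance is created entirely by the moving harmonies against the stationary note — a pedal tone (pedal point).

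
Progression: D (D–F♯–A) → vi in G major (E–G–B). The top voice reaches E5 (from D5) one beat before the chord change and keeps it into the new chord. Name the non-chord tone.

E5 is an anticipation.

The harmony at that moment is D major triad (D, F♯, A); E5 is not a chord tone.
It is approached by step up from D5 and then sustained as the same pitch into the next harmony.
Arriving early and becoming a chord tone when the harmony changes — an anticipation.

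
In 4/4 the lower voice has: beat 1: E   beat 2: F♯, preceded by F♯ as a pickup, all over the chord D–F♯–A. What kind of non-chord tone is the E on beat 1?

The harmony at that moment is D major triad (D, F♯, A); E is not a chord tone.
It is approached by step down from F♯ and left by step up to F♯.
Step away and step back to the same note — a neighbor tone (lower neighbor).

Lower neighbor tone.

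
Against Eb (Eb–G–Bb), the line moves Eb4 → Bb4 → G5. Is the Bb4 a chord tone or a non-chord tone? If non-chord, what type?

Eb major triad contains Eb, G, Bb; Bb is the fifth, so it is a chord tone.

Chord tone (the fifth of Eb major triad).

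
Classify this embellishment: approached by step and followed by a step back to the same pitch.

Approach: by step. Departure: by step in the opposite direction, back to the starting pitch.
Stepwise on both sides but reversing to return to the same chord tone — a neighbor tone. (Had it continued onward in the same direction it would be a passing tone instead.)

Neighbor tone.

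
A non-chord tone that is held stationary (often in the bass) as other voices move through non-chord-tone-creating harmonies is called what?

Approach: none. Departure: none — a single pitch is sustained while the chords change around it, passing through harmonies that do not contain it.
No melodic motion at all; the dissonance is created entirely by the moving harmonies against the stationary note — a pedal tone (pedal point).

Pedal tone.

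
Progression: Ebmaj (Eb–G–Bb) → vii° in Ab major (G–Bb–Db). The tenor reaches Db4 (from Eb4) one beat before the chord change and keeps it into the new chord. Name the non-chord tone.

The harmony at that moment is Eb major triad (Eb, G, Bb); Db4 is not a chord tone.
It is approached by step down from Eb4 and then sustained as the same pitch into the next harmony.
Arriving early and becoming a chord tone when the harmony changes — an anticipation.

Db4 is an anticipation.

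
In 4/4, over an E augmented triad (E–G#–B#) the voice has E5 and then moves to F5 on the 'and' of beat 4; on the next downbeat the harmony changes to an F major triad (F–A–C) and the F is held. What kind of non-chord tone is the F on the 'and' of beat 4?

Anticipation.

The harmony at that moment is E augmented triad (E, G#, B#); F5 is not a chord tone.
It is approached by step up from E5 and then sustained as the same pitch into the next harmony.
Arriving early and becoming a chord tone when the harmony changes — an anticipation.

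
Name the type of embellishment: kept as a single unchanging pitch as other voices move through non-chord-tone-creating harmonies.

Approach: none. Departure: none — a single pitch is sustained while the chords change around it, passing through harmonies that do not contain it.
No melodic motion at all; the dissonance is created entirely by the moving harmonies against the stationary note — a pedal tone (pedal point).

Pedal tone.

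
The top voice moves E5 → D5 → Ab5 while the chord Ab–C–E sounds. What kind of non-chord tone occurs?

D5 is an escape tone.

The harmony at that moment is Ab augmented triad (Ab, C, E); D5 is not a chord tone.
It is approached by step down from E5 and left by leap up to Ab5.
Step in, leap out — an escape tone.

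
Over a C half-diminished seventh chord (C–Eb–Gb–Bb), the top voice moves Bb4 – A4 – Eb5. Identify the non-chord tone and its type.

The harmony at that moment is C half-diminished seventh chord (C, Eb, Gb, Bb); A4 is not a chord tone.
It is approached by step down from Bb4 and left by leap up to Eb5.
Step in, leap out — an escape tone.

A4 is an escape tone.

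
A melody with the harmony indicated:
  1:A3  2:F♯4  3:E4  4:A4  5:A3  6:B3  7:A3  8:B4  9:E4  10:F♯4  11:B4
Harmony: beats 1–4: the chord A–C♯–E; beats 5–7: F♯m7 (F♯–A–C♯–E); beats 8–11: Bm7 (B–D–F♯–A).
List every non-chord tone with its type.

The harmony at that moment is A major triad (A, C♯, E); F♯4 is not a chord tone.
It is approached by leap up from A3 and left by step down to E4.
Leap in, step out — an appoggiatura.
The harmony at that moment is F♯ minor seventh chord (F♯, A, C♯, E); B3 is not a chord tone.
It is approached by step up from A3 and left by step down to A3.
Step away and step back to the same note — a neighbor tone (upper neighbor).
The harmony at that moment is B minor seventh chord (B, D, F♯, A); E4 is not a chord tone.
It is approached by leap down from B4 and left by step up to F♯4.
Leap in, step out — an appoggiatura.

F♯4 (beat 2) — appoggiatura; B3 (beat 6) — neighbor tone; E4 (beat 9) — appoggiatura.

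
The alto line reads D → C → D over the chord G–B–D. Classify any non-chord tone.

The harmony at that moment is G major triad (G, B, D); C is not a chord tone.
It is approached by step down from D and left by step up to D.
Step away and step back to the same note — a neighbor tone (lower neighbor).

C is a neighbor tone.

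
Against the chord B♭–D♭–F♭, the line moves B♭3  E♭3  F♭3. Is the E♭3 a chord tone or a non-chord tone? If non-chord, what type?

Non-chord tone — an appoggiatura.

The harmony at that moment is B♭ diminished triad (B♭, D♭, F♭); E♭3 is not a chord tone.
It is approached by leap down from B♭3 and left by step up to F♭3.
Leap in, step out — an appoggiatura.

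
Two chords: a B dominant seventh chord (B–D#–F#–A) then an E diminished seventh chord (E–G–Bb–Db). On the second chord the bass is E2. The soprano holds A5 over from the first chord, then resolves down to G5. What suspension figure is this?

4–3 suspension.

At the second chord the bass is E2. The suspended A5 lies a fourth above the bass; after resolving down by step to G5, the interval above the bass becomes a third.
Suspension figures are named by those two intervals: 4–3.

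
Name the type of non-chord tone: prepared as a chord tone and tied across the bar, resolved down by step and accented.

Suspension.

Approach: by preparation — the pitch is first a chord tone, then held (tied or repeated) while the harmony changes under it. Departure: down by step. Metric position: strong.
A prepared dissonance that resolves downward by step — a suspension. (The same figure resolving upward would be a retardation.)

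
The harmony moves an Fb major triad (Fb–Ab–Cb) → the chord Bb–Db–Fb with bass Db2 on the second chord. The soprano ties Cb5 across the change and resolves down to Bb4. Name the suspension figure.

7–6 suspension.

At the second chord the bass is Db2. The suspended Cb5 lies a seventh above the bass; after resolving down by step to Bb4, the interval above the bass becomes a sixth.
Suspension figures are named by those two intervals: 7–6.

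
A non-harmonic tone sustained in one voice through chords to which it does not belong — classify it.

Approach: none. Departure: none — a single pitch is sustained while the chords change around it, passing through harmonies that do not contain it.
No melodic motion at all; the dissonance is created entirely by the moving harmonies against the stationary note — a pedal tone (pedal point).

Pedal tone.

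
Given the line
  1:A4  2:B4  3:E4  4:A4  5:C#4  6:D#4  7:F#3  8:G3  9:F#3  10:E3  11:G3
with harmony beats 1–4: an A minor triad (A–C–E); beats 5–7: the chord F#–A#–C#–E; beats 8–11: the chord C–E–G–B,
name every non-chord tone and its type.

The harmony at that moment is A minor triad (A, C, E); B4 is not a chord tone.
It is approached by step up from A4 and left by leap down to E4.
Step in, leap out — an escape tone.
The harmony at that moment is F# dominant seventh chord (F#, A#, C#, E); D#4 is not a chord tone.
It is approached by step up from C#4 and left by leap down to F#3.
Step in, leap out — an escape tone.
The harmony at that moment is C major seventh chord (C, E, G, B); F#3 is not a chord tone.
It is approached by step down from G3 and left by step down to E3.
Step in, step out in the same direction — a passing tone.

B4 (beat 2) — escape tone; D#4 (beat 6) — escape tone; F#3 (beat 9) — passing tone.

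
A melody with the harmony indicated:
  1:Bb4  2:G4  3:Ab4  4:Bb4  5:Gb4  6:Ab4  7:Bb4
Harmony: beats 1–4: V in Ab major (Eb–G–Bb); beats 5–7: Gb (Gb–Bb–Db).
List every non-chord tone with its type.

Ab4 (beat 3) — passing tone; Ab4 (beat 6) — passing tone.

The harmony at that moment is Eb major triad (Eb, G, Bb); Ab4 is not a chord tone.
It is approached by step up from G4 and left by step up to Bb4.
Step in, step out in the same direction — a passing tone.
The harmony at that moment is Gb major triad (Gb, Bb, Db); Ab4 is not a chord tone.
It is approached by step up from Gb4 and left by step up to Bb4.
Step in, step out in the same direction — a passing tone.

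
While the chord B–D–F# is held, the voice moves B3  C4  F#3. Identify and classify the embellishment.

C4 is an escape tone.

The harmony at that moment is B minor triad (B, D, F#); C4 is not a chord tone.
It is approached by step up from B3 and left by leap down to F#3.
Step in, leap out — an escape tone.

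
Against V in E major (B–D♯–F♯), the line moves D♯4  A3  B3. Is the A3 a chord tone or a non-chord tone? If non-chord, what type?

Non-chord tone — an appoggiatura.

The harmony at that moment is B major triad (B, D♯, F♯); A3 is not a chord tone.
It is approached by leap down from D♯4 and left by step up to B3.
Leap in, step out — an appoggiatura.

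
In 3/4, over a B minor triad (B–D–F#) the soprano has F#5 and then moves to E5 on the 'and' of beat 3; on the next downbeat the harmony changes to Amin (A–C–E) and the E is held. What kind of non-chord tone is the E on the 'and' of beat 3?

The harmony at that moment is B minor triad (B, D, F#); E5 is not a chord tone.
It is approached by step down from F#5 and then sustained as the same pitch into the next harmony.
Arriving early and becoming a chord tone when the harmony changes — an anticipation.

Anticipation.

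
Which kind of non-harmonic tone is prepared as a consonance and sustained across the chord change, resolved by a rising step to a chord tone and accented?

Retardation.

Approach: by preparation — the pitch is first a chord tone, then held (tied or repeated) while the harmony changes under it. Departure: up by step. Metric position: strong.
A prepared dissonance that resolves upward by step — a retardation. (The same figure resolving downward would be a suspension.)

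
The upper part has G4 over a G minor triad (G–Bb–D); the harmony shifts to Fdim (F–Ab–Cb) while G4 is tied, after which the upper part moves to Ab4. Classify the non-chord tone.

The harmony at that moment is F diminished triad (F, Ab, Cb); G4 is not a chord tone.
It is held over (the same pitch as the preceding G4) and left by step up to Ab4.
Held over from the previous chord and resolving up by step — a retardation.

G4 is a retardation.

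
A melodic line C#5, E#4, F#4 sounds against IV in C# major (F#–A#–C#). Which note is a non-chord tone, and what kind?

E#4 is an appoggiatura.

The harmony at that moment is F# major triad (F#, A#, C#); E#4 is not a chord tone.
It is approached by leap down from C#5 and left by step up to F#4.
Leap in, step out — an appoggiatura.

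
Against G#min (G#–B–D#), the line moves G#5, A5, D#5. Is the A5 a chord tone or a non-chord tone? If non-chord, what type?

The harmony at that moment is G# minor triad (G#, B, D#); A5 is not a chord tone.
It is approached by step up from G#5 and left by leap down to D#5.
Step in, leap out — an escape tone.

Non-chord tone — an escape tone.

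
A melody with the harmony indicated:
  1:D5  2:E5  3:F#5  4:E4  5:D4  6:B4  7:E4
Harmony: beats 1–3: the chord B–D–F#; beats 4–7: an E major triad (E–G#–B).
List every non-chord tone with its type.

E5 (beat 2) — passing tone; D4 (beat 5) — escape tone.

The harmony at that moment is B minor triad (B, D, F#); E5 is not a chord tone.
It is approached by step up from D5 and left by step up to F#5.
Step in, step out in the same direction — a passing tone.
The harmony at that moment is E major triad (E, G#, B); D4 is not a chord tone.
It is approached by step down from E4 and left by leap up to B4.
Step in, leap out — an escape tone.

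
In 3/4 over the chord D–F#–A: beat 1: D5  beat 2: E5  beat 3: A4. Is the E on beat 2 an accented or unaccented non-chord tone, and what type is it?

Unaccented escape tone.

The harmony at that moment is D major triad (D, F#, A); E5 is not a chord tone.
It is approached by step up from D5 and left by leap down to A4.
Step in, leap out — an escape tone.
It falls on a weak beat, so it is unaccented.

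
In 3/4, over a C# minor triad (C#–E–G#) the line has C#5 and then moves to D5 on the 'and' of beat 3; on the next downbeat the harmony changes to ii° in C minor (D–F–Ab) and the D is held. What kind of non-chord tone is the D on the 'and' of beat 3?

Anticipation.

The harmony at that moment is C# minor triad (C#, E, G#); D5 is not a chord tone.
It is approached by step up from C#5 and then sustained as the same pitch into the next harmony.
Arriving early and becoming a chord tone when the harmony changes — an anticipation.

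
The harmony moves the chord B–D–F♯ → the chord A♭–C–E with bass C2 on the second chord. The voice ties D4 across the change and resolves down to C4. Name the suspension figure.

At the second chord the bass is C2. The suspended D4 lies a ninth above the bass; after resolving down by step to C4, the interval above the bass becomes an octave.
Suspension figures are named by those two intervals: 9–8.

9–8 suspension.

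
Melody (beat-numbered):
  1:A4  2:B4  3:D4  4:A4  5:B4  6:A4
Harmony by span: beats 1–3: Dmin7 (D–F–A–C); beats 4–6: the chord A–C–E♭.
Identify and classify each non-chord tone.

B4 (beat 2) — escape tone; B4 (beat 5) — neighbor tone.

The harmony at that moment is D minor seventh chord (D, F, A, C); B4 is not a chord tone.
It is approached by step up from A4 and left by leap down to D4.
Step in, leap out — an escape tone.
The harmony at that moment is A diminished triad (A, C, E♭); B4 is not a chord tone.
It is approached by step up from A4 and left by step down to A4.
Step away and step back to the same note — a neighbor tone (upper neighbor).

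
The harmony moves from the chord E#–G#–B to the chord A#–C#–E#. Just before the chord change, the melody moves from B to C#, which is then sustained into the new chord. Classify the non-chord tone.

C# is an anticipation.

The harmony at that moment is E# diminished triad (E#, G#, B); C# is not a chord tone.
It is approached by step up from B and then sustained as the same pitch into the next harmony.
Arriving early and becoming a chord tone when the harmony changes — an anticipation.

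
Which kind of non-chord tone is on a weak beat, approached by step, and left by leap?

Approach: by step. Departure: by leap. Metric position: weak.
Step in, leap out, from a weak position — an escape tone (échappée). (It is the mirror image of the appoggiatura, which leaps in and steps out on a strong beat.)

Escape tone.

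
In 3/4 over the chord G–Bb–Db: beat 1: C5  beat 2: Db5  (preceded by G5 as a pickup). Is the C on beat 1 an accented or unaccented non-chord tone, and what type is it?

Accented appoggiatura.

The harmony at that moment is G diminished triad (G, Bb, Db); C5 is not a chord tone.
It is approached by leap down from G5 and left by step up to Db5.
Leap in, step out — an appoggiatura.
It falls on the downbeat, so it is accented.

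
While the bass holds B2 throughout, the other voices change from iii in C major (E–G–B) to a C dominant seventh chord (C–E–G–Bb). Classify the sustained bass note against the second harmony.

Pedal tone (pedal point).

The harmony at that moment is C dominant seventh chord (C, E, G, Bb); B2 is not a chord tone.
It is held over (the same pitch as the preceding B2) and then sustained as the same pitch into the next harmony.
Sustained through a change of harmony — a pedal tone.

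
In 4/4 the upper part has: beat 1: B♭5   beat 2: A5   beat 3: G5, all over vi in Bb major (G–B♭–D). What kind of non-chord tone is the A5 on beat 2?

The harmony at that moment is G minor triad (G, B♭, D); A5 is not a chord tone.
It is approached by step down from B♭5 and left by step down to G5.
Step in, step out in the same direction — a passing tone.

Passing tone.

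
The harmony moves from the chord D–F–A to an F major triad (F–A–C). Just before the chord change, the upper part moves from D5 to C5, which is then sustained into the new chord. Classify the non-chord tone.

The harmony at that moment is D minor triad (D, F, A); C5 is not a chord tone.
It is approached by step down from D5 and then sustained as the same pitch into the next harmony.
Arriving early and becoming a chord tone when the harmony changes — an anticipation.

C5 is an anticipation.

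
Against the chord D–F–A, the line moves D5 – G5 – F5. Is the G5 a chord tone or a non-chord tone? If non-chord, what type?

The harmony at that moment is D minor triad (D, F, A); G5 is not a chord tone.
It is approached by leap up from D5 and left by step down to F5.
Leap in, step out — an appoggiatura.

Non-chord tone — an appoggiatura.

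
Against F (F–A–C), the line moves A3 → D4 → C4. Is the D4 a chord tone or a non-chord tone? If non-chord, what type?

The harmony at that moment is F major triad (F, A, C); D4 is not a chord tone.
It is approached by leap up from A3 and left by step down to C4.
Leap in, step out — an appoggiatura.

Non-chord tone — an appoggiatura.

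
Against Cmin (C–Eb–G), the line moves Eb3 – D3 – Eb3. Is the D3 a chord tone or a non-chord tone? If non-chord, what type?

The harmony at that moment is C minor triad (C, Eb, G); D3 is not a chord tone.
It is approached by step down from Eb3 and left by step up to Eb3.
Step away and step back to the same note — a neighbor tone (lower neighbor).

Non-chord tone — a neighbor tone.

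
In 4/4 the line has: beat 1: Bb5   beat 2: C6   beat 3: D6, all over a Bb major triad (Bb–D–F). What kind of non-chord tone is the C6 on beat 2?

The harmony at that moment is Bb major triad (Bb, D, F); C6 is not a chord tone.
It is approached by step up from Bb5 and left by step up to D6.
Step in, step out in the same direction — a passing tone.

Passing tone.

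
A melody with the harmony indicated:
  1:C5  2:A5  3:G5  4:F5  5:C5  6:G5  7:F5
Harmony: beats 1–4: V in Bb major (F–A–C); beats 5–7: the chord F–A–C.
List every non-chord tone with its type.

The harmony at that moment is F major triad (F, A, C); G5 is not a chord tone.
It is approached by step down from A5 and left by step down to F5.
Step in, step out in the same direction — a passing tone.
The harmony at that moment is F major triad (F, A, C); G5 is not a chord tone.
It is approached by leap up from C5 and left by step down to F5.
Leap in, step out — an appoggiatura.

G5 (beat 3) — passing tone; G5 (beat 6) — appoggiatura.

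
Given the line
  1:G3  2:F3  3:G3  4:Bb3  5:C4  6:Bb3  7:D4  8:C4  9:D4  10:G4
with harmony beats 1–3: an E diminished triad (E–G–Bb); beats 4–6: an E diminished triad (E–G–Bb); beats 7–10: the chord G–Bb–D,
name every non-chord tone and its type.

F3 (beat 2) — neighbor tone; C4 (beat 5) — neighbor tone; C4 (beat 8) — neighbor tone.

The harmony at that moment is E diminished triad (E, G, Bb); F3 is not a chord tone.
It is approached by step down from G3 and left by step up to G3.
Step away and step back to the same note — a neighbor tone (lower neighbor).
The harmony at that moment is E diminished triad (E, G, Bb); C4 is not a chord tone.
It is approached by step up from Bb3 and left by step down to Bb3.
Step away and step back to the same note — a neighbor tone (upper neighbor).
The harmony at that moment is G minor triad (G, Bb, D); C4 is not a chord tone.
It is approached by step down from D4 and left by step up to D4.
Step away and step back to the same note — a neighbor tone (lower neighbor).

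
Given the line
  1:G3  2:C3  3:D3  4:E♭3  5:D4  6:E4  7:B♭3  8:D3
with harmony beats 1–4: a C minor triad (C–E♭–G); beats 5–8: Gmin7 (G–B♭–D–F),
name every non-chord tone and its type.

D3 (beat 3) — passing tone; E4 (beat 6) — escape tone.

The harmony at that moment is C minor triad (C, E♭, G); D3 is not a chord tone.
It is approached by step up from C3 and left by step up to E♭3.
Step in, step out in the same direction — a passing tone.
The harmony at that moment is G minor seventh chord (G, B♭, D, F); E4 is not a chord tone.
It is approached by step up from D4 and left by leap down to B♭3.
Step in, leap out — an escape tone.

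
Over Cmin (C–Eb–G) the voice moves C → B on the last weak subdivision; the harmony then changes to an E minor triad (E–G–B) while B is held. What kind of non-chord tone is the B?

The harmony at that moment is C minor triad (C, Eb, G); B is not a chord tone.
It is approached by step down from C and then sustained as the same pitch into the next harmony.
Arriving early and becoming a chord tone when the harmony changes — an anticipation.

B is an anticipation.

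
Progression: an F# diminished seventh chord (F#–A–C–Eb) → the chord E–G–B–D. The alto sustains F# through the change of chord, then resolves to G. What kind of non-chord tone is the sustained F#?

F# is a retardation.

The harmony at that moment is E minor seventh chord (E, G, B, D); F# is not a chord tone.
It is held over (the same pitch as the preceding F#) and left by step up to G.
Held over from the previous chord and resolving up by step — a retardation.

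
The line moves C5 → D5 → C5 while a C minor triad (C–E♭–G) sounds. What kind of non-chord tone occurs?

The harmony at that moment is C minor triad (C, E♭, G); D5 is not a chord tone.
It is approached by step up from C5 and left by step down to C5.
Step away and step back to the same note — a neighbor tone (upper neighbor).

D5 is a neighbor tone.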